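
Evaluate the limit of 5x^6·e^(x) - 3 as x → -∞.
The product is a 0·∞ indeterminate form at x → -∞.
Rewrite the product as 5x^6 / e^(-x) (an ∞/∞ form) and apply L'Hôpital, or use the standard hierarchy e^(|x|) ≫ |x^6| as x → -∞.
The indeterminate product → 0, so the limit = -3.

Final answer: -3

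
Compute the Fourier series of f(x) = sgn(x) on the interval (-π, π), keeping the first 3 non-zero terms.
4·sin(x)/π + 4·sin(3·x)/(3·π) + 4·sin(5·x)/(5·π)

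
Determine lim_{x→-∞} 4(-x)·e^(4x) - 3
The product is a 0·∞ indeterminate form at x → -∞.
Rewrite the product as 4(-x) / e^(-4x) (an ∞/∞ form) and apply L'Hôpital, or use the standard hierarchy e^(4|x|) ≫ |(-x)| as x → -∞.
The indeterminate product → 0, so the limit = -3.

Final answer: -3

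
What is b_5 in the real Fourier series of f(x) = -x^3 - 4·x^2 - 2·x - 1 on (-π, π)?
b_5 = (1/π) ∫_{-π}^{π} f(x)·sin(5x) dx.
Evaluate the integral (use parity and integration by parts as needed): b_5 = -2·π^2/5 - 88/125.

Final answer: -2·π^2/5 - 88/125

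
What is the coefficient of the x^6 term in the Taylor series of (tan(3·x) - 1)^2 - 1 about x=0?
Expand to order 6: (tan(3·x) - 1)^2 - 1 = 1377·x^6/5 - 324·x^5/5 + 54·x^4 - 18·x^3 + 9·x^2 - 6·x + O(x^7).
The coefficient of x^6 is 1377/5.

Final answer: 1377/5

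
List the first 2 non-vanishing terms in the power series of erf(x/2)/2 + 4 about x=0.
x/(2·√(π)) + 4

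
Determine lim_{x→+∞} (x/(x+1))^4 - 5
As x → +∞: x/(x+1) = 1/(1 + 1/x) → 1, and the 4th power of a limit-1 base also → 1; with the additive constant, 1 - 5 = -4.
Limit = -4.

Final answer: -4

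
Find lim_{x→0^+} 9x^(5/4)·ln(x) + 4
The product is a 0·∞ indeterminate form at x → 0⁺.
Rewrite the product as 9·ln(x) / x^(-5/4) and apply L'Hôpital, or use the standard hierarchy x^(-5/4) ≫ |ln x| as x → 0⁺.
The indeterminate product → 0, so the limit = 4.

Final answer: 4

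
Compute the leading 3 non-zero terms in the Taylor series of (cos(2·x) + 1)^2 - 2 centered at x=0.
20·x^4/3 - 8·x^2 + 2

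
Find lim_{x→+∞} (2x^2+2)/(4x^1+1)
This is an ∞/∞ indeterminate form as x → +∞.
Divide numerator and denominator by x^2 and let the lower-order terms vanish; the numerator's degree 2 exceeds the denominator's degree 1, so the quotient diverges.
Limit = ∞.

Final answer: ∞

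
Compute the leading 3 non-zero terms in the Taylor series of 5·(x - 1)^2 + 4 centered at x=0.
5·x^2 - 10·x + 9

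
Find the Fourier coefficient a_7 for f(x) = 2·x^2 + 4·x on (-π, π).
a_7 = (1/π) ∫_{-π}^{π} f(x)·cos(7x) dx.
Evaluate the integral (use parity and integration by parts as needed): a_7 = -8/49.

Final answer: -8/49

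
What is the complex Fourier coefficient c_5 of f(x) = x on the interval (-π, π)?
Compute the real Fourier coefficients first: a_5 = 0, b_5 = 2/5.
Then c_5 = (a_5 − i·b_5)/2 = -i/5.

Final answer: -i/5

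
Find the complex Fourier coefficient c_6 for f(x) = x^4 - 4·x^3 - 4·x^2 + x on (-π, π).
Compute the real Fourier coefficients first: a_6 = -13/27 + 2·π^2/9, b_6 = -5/9 + 4·π^2/3.
Then c_6 = (a_6 − i·b_6)/2 = -13/54 + π^2/9 - 2·i·π^2/3 + 5·i/18.

Final answer: -13/54 + π^2/9 - 2·i·π^2/3 + 5·i/18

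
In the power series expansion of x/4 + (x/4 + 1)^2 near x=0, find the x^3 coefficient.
Expand to order 3: x/4 + (x/4 + 1)^2 = x^2/16 + 3·x/4 + 1 + O(x^4).
The coefficient of x^3 is 0.

Final answer: 0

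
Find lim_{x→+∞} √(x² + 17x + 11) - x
This is an ∞ − ∞ indeterminate form.
Multiply and divide by the conjugate √(x²+17x + 11) + x; the x² terms cancel, leaving (17x + 11)/(√(x²+17x + 11)+x) → 17/2.
Limit = 17/2.

Final answer: 17/2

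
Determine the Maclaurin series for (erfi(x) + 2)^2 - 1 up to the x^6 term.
56·x^6/(45·π) + 4·x^5/(5·√(π)) + 8·x^4/(3·π) + 8·x^3/(3·√(π)) + 4·x^2/π + 8·x/√(π) + 3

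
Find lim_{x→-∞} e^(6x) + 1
Evaluate the dominant behaviour as x → -∞; each term tends to a finite value or vanishes.
Limit = 1.

Final answer: 1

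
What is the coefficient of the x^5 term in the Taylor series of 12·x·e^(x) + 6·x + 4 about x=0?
Expand to order 5: 12·x·e^(x) + 6·x + 4 = x^5/2 + 2·x^4 + 6·x^3 + 12·x^2 + 18·x + 4 + O(x^6).
The coefficient of x^5 is 1/2.

Final answer: 1/2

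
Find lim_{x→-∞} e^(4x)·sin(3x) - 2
Evaluate the dominant behaviour as x → -∞; each term tends to a finite value or vanishes.
Limit = -2.

Final answer: -2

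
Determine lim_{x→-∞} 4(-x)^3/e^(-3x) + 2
The quotient is an ∞/∞ indeterminate form as x → -∞.
Compare growth rates of the dominant terms (exponentials ≫ polynomials ≫ logarithms), or apply L'Hôpital's rule; the quotient → 0.
Adding the constant: 0 + 2 = 2. Limit = 2.

Final answer: 2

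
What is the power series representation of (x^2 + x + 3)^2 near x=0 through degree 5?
x^4 + 2·x^3 + 7·x^2 + 6·x + 9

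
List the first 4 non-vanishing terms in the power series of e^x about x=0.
x^3/6 + x^2/2 + x + 1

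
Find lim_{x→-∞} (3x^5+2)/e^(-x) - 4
The quotient is an ∞/∞ indeterminate form as x → -∞.
Compare growth rates of the dominant terms (exponentials ≫ polynomials ≫ logarithms), or apply L'Hôpital's rule; the quotient → 0.
Adding the constant: 0 - 4 = -4. Limit = -4.

Final answer: -4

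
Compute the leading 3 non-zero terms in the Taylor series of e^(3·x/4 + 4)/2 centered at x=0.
9·x^2·e^(4)/64 + 3·x·e^(4)/8 + e^(4)/2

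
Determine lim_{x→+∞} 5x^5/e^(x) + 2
The quotient is an ∞/∞ indeterminate form as x → +∞.
The exponential denominator e^(x) dominates the polynomial numerator (e^x ≫ x^5 as x → ∞), so the quotient → 0.
Adding the constant: 0 + 2 = 2. Limit = 2.

Final answer: 2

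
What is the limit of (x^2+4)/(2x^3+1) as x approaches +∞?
This is an ∞/∞ indeterminate form as x → +∞.
Divide numerator and denominator by x^3 and let the lower-order terms vanish; the numerator's degree 2 is below the denominator's degree 3, so the quotient → 0.
Limit = 0.

Final answer: 0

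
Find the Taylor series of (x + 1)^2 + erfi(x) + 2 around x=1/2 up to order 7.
erfi(1/2) + 17/4 + (2·e^(1/4) + 3·√(π))·(x - 1/2)/√(π) + (e^(1/4) + √(π))·(x - 1/2)^2/√(π) + e^(1/4)·(x - 1/2)^3/√(π) + 7·e^(1/4)·(x - 1/2)^4/(12·√(π)) + 5·e^(1/4)·(x - 1/2)^5/(12·√(π)) + 9·e^(1/4)·(x - 1/2)^6/(40·√(π)) + 331·e^(1/4)·(x - 1/2)^7/(2520·√(π))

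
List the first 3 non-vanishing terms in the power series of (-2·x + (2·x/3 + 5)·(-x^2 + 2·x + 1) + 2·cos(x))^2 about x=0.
88·x^2/9 + 364·x/3 + 49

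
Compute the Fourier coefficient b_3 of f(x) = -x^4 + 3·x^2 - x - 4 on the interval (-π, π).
b_3 = (1/π) ∫_{-π}^{π} f(x)·sin(3x) dx.
Evaluate the integral (use parity and integration by parts as needed): b_3 = -2/3.

Final answer: -2/3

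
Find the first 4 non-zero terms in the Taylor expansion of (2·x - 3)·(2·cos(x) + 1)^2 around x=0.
-12·x^3 + 18·x^2 + 18·x - 27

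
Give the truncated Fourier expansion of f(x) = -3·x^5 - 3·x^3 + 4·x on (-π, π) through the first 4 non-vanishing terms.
(-676 - 6·π^4 + 114·π^2)·sin(x) + (-12·π^2 + 14 + 3·π^4)·sin(2·x) + (-2·π^4 + 28/27 + 22·π^2/9)·sin(3·x) + (-3·π^2/8 - 119/64 + 3·π^4/2)·sin(4·x)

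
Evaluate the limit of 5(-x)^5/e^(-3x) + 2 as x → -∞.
The quotient is an ∞/∞ indeterminate form as x → -∞.
Compare growth rates of the dominant terms (exponentials ≫ polynomials ≫ logarithms), or apply L'Hôpital's rule; the quotient → 0.
Adding the constant: 0 + 2 = 2. Limit = 2.

Final answer: 2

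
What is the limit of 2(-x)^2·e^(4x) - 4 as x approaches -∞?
The product is a 0·∞ indeterminate form at x → -∞.
Rewrite the product as 2(-x)^2 / e^(-4x) (an ∞/∞ form) and apply L'Hôpital, or use the standard hierarchy e^(4|x|) ≫ |(-x)^2| as x → -∞.
The indeterminate product → 0, so the limit = -4.

Final answer: -4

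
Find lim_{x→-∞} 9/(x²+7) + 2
Evaluate the dominant behaviour as x → -∞; each term tends to a finite value or vanishes.
Limit = 2.

Final answer: 2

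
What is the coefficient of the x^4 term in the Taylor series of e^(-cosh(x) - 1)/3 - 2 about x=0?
Expand to order 4: e^(-cosh(x) - 1)/3 - 2 = x^4·e^(-2)/36 - x^2·e^(-2)/6 - 2 + e^(-2)/3 + O(x^5).
The coefficient of x^4 is e^(-2)/36.

Final answer: e^(-2)/36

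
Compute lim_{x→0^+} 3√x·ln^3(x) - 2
The product is a 0·∞ indeterminate form at x → 0⁺.
Rewrite the product as 3·ln^3(x) / x^(-1/2) and apply L'Hôpital, or use the standard hierarchy x^(-1/2) ≫ |ln x|^3 as x → 0⁺.
The indeterminate product → 0, so the limit = -2.

Final answer: -2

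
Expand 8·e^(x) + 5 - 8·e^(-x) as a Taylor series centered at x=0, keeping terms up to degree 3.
8·x^3/3 + 16·x + 5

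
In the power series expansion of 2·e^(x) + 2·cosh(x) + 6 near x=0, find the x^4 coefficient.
Expand to order 4: 2·e^(x) + 2·cosh(x) + 6 = x^4/6 + x^3/3 + 2·x^2 + 2·x + 10 + O(x^5).
The coefficient of x^4 is 1/6.

Final answer: 1/6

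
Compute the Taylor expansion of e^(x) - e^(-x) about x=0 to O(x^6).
x^5/60 + x^3/3 + 2·x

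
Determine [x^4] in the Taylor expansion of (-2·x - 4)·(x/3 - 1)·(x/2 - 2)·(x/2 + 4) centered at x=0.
Expand to order 4: (-2·x - 4)·(x/3 - 1)·(x/2 - 2)·(x/2 + 4) = -x^4/6 - x^3/2 + 7·x^2 - 4·x/3 - 32 + O(x^5).
The coefficient of x^4 is -1/6.

Final answer: -1/6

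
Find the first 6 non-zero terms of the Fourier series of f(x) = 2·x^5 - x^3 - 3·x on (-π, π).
(-82·π^2 + 4·π^4 + 486)·sin(x) + (-2·π^4 - 27/2 + 11·π^2)·sin(2·x) + (-98·π^2/27 + 34/81 + 4·π^4/3)·sin(3·x) + (-π^4 + 27/32 + 7·π^2/4)·sin(4·x) + (-26·π^2/25 - 594/625 + 4·π^4/5)·sin(5·x) + (-2·π^4/3 + 143/162 + 19·π^2/27)·sin(6·x)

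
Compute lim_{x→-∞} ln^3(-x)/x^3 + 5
The quotient is an ∞/∞ indeterminate form as x → -∞.
Compare growth rates of the dominant terms (exponentials ≫ polynomials ≫ logarithms), or apply L'Hôpital's rule; the quotient → 0.
Adding the constant: 0 + 5 = 5. Limit = 5.

Final answer: 5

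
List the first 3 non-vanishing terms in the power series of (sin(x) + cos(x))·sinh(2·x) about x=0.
x^3/3 + 2·x^2 + 2·x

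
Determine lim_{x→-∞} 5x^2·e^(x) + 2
The product is a 0·∞ indeterminate form at x → -∞.
Rewrite the product as 5x^2 / e^(-x) (an ∞/∞ form) and apply L'Hôpital, or use the standard hierarchy e^(|x|) ≫ |x^2| as x → -∞.
The indeterminate product → 0, so the limit = 2.

Final answer: 2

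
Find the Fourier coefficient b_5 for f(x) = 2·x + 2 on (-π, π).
b_5 = (1/π) ∫_{-π}^{π} f(x)·sin(5x) dx.
Evaluate the integral (use parity and integration by parts as needed): b_5 = 4/5.

Final answer: 4/5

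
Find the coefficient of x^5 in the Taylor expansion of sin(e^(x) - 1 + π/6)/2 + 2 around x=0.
Expand to order 5: sin(e^(x) - 1 + π/6)/2 + 2 = x^5·(-23·√(3)/480 - 1/96) + x^4·(-5·√(3)/96 - 1/16) - x^3/8 + x^2·(-1/8 + √(3)/8) + √(3)·x/4 + 9/4 + O(x^6).
The coefficient of x^5 is -23·√(3)/480 - 1/96.

Final answer: -23·√(3)/480 - 1/96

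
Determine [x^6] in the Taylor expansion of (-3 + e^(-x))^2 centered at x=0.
Expand to order 6: (-3 + e^(-x))^2 = 29·x^6/360 - 13·x^5/60 + 5·x^4/12 - x^3/3 - x^2 + 4·x + 4 + O(x^7).
The coefficient of x^6 is 29/360.

Final answer: 29/360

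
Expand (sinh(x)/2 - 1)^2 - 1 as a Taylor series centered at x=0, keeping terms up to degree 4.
x^4/12 - x^3/6 + x^2/4 - x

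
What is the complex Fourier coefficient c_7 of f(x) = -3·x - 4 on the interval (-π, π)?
Compute the real Fourier coefficients first: a_7 = 0, b_7 = -6/7.
Then c_7 = (a_7 − i·b_7)/2 = 3·i/7.

Final answer: 3·i/7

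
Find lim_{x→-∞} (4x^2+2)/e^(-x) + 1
The quotient is an ∞/∞ indeterminate form as x → -∞.
Compare growth rates of the dominant terms (exponentials ≫ polynomials ≫ logarithms), or apply L'Hôpital's rule; the quotient → 0.
Adding the constant: 0 + 1 = 1. Limit = 1.

Final answer: 1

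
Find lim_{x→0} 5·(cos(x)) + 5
Direct substitution at x = 0 gives 10.

Final answer: 10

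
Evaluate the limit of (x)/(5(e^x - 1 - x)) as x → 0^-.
Both numerator and denominator → 0 as x → 0^-; this is a 0/0 indeterminate form.
Expand each to leading order near x = 0: numerator ~ x, denominator ~ 5·x^2/2.
The limit of the ratio is -∞.

Final answer: -∞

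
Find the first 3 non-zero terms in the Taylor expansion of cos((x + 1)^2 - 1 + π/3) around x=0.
x^2·(-1 - √(3)/2) - √(3)·x + 1/2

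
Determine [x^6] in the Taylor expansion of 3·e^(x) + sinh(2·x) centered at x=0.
Expand to order 6: 3·e^(x) + sinh(2·x) = x^6/240 + 7·x^5/24 + x^4/8 + 11·x^3/6 + 3·x^2/2 + 5·x + 3 + O(x^7).
The coefficient of x^6 is 1/240.

Final answer: 1/240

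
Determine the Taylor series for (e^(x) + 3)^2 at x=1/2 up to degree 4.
e + 9 + 6·e^(1/2) + (2·e + 6·e^(1/2))·(x - 1/2) + (2·e^(5/2) + 81·e^(1/2) + 21·e^(2) + 81·e^(3/2) + 135·e)·(x - 1/2)^2/(e^(3/2) + 9·e + 27 + 27·e^(1/2)) + (4·e^(5/2) + 81·e^(1/2) + 39·e^(2) + 189·e + 135·e^(3/2))·(x - 1/2)^3/(3·e^(3/2) + 27·e + 81 + 81·e^(1/2)) + (8·e^(5/2) + 81·e^(1/2) + 75·e^(2) + 297·e + 243·e^(3/2))·(x - 1/2)^4/(12·e^(3/2) + 108·e + 324 + 324·e^(1/2))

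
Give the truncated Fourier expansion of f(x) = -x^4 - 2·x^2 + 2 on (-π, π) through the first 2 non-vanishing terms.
(-40 + 8·π^2)·cos(x) - π^4/5 - 2·π^2/3 + 2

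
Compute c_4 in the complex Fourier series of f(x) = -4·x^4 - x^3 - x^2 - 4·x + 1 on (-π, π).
Compute the real Fourier coefficients first: a_4 = 1/2 - 2·π^2, b_4 = 29/16 + π^2/2.
Then c_4 = (a_4 − i·b_4)/2 = -π^2 + 1/4 - i·π^2/4 - 29·i/32.

Final answer: -π^2 + 1/4 - i·π^2/4 - 29·i/32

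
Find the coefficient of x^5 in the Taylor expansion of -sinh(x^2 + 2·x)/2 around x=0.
Expand to order 5: -sinh(x^2 + 2·x)/2 = -19·x^5/30 - x^4 - 2·x^3/3 - x^2/2 - x + O(x^6).
The coefficient of x^5 is -19/30.

Final answer: -19/30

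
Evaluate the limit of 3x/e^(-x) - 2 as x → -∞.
The quotient is an ∞/∞ indeterminate form as x → -∞.
Compare growth rates of the dominant terms (exponentials ≫ polynomials ≫ logarithms), or apply L'Hôpital's rule; the quotient → 0.
Adding the constant: 0 - 2 = -2. Limit = -2.

Final answer: -2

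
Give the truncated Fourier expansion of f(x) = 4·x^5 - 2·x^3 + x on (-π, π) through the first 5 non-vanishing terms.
(-164·π^2 + 8·π^4 + 986)·sin(x) + (-4·π^4 - 34 + 22·π^2)·sin(2·x) + (-196·π^2/27 + 446/81 + 8·π^4/3)·sin(3·x) + (-2·π^4 - 29/16 + 7·π^2/2)·sin(4·x) + (-52·π^2/25 + 562/625 + 8·π^4/5)·sin(5·x)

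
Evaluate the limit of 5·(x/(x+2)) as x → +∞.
Evaluate the dominant behaviour as x → +∞; each term tends to a finite value or vanishes.
Limit = 5.

Final answer: 5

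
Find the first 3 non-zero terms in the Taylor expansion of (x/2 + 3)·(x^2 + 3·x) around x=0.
x^3/2 + 9·x^2/2 + 9·x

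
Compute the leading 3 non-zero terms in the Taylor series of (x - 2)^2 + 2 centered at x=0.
x^2 - 4·x + 6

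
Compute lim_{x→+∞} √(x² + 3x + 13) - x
This is an ∞ − ∞ indeterminate form.
Multiply and divide by the conjugate √(x²+3x + 13) + x; the x² terms cancel, leaving (3x + 13)/(√(x²+3x + 13)+x) → 3/2.
Limit = 3/2.

Final answer: 3/2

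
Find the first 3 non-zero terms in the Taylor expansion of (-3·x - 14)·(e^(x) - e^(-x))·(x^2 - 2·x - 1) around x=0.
-34·x^3/3 + 62·x^2 + 28·x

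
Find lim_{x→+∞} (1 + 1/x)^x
As x → +∞: this is the defining limit (1 + 1/x)^x → e^1.
Limit = e.

Final answer: e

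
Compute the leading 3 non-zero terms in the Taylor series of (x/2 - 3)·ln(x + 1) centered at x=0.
-5·x^3/4 + 2·x^2 - 3·x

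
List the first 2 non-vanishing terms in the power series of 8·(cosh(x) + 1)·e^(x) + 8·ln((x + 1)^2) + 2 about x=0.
32·x + 18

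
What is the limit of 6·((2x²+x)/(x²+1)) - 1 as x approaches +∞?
Evaluate the dominant behaviour as x → +∞; each term tends to a finite value or vanishes.
Limit = 11.

Final answer: 11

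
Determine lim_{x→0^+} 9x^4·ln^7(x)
This is a 0·∞ indeterminate form at x → 0⁺.
Rewrite the product as 9·ln^7(x) / x^(-4) and apply L'Hôpital, or use the standard hierarchy x^(-4) ≫ |ln x|^7 as x → 0⁺.
The indeterminate product → 0, so the limit = 0.

Final answer: 0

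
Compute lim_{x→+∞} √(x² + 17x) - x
This is an ∞ − ∞ indeterminate form.
Multiply and divide by the conjugate √(x²+17x) + x; the x² terms cancel, leaving (17x)/(√(x²+17x)+x) → 17/2.
Limit = 17/2.

Final answer: 17/2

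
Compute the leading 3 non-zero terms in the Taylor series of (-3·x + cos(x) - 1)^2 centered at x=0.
x^4/4 + 3·x^3 + 9·x^2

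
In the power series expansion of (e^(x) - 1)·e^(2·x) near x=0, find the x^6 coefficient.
Expand to order 6: (e^(x) - 1)·e^(2·x) = 133·x^6/144 + 211·x^5/120 + 65·x^4/24 + 19·x^3/6 + 5·x^2/2 + x + O(x^7).
The coefficient of x^6 is 133/144.

Final answer: 133/144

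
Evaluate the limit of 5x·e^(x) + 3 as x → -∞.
The product is a 0·∞ indeterminate form at x → -∞.
Rewrite the product as 5x / e^(-x) (an ∞/∞ form) and apply L'Hôpital, or use the standard hierarchy e^(|x|) ≫ |x| as x → -∞.
The indeterminate product → 0, so the limit = 3.

Final answer: 3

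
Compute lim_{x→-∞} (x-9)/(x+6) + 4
Evaluate the dominant behaviour as x → -∞; each term tends to a finite value or vanishes.
Limit = 5.

Final answer: 5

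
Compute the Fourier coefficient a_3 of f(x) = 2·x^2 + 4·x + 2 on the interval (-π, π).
a_3 = (1/π) ∫_{-π}^{π} f(x)·cos(3x) dx.
Evaluate the integral (use parity and integration by parts as needed): a_3 = -8/9.

Final answer: -8/9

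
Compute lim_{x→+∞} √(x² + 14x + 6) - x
This is an ∞ − ∞ indeterminate form.
Multiply and divide by the conjugate √(x²+14x + 6) + x; the x² terms cancel, leaving (14x + 6)/(√(x²+14x + 6)+x) → 14/2 = 7.
Limit = 7.

Final answer: 7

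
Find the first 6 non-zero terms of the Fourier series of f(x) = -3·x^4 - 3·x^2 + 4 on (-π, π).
(-132 + 24·π^2)·cos(x) + (6 - 6·π^2)·cos(2·x) + (-4/9 + 8·π^2/3)·cos(3·x) + (-3·π^2/2 - 3/16)·cos(4·x) + (156/625 + 24·π^2/25)·cos(5·x) - 3·π^4/5 - π^2 + 4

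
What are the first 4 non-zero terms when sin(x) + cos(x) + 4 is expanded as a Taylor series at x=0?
-x^3/6 - x^2/2 + x + 5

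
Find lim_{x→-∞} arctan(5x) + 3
Evaluate the dominant behaviour as x → -∞; each term tends to a finite value or vanishes.
Limit = 3 - π/2.

Final answer: 3 - π/2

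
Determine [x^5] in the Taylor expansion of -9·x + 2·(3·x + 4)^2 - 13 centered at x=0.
Expand to order 5: -9·x + 2·(3·x + 4)^2 - 13 = 18·x^2 + 39·x + 19 + O(x^6).
The coefficient of x^5 is 0.

Final answer: 0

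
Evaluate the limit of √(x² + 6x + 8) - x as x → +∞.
This is an ∞ − ∞ indeterminate form.
Multiply and divide by the conjugate √(x²+6x + 8) + x; the x² terms cancel, leaving (6x + 8)/(√(x²+6x + 8)+x) → 6/2 = 3.
Limit = 3.

Final answer: 3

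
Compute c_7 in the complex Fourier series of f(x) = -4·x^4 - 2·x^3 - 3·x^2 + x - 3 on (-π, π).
Compute the real Fourier coefficients first: a_7 = 396/2401 + 32·π^2/49, b_7 = 122/343 - 4·π^2/7.
Then c_7 = (a_7 − i·b_7)/2 = 198/2401 + 16·π^2/49 - 61·i/343 + 2·i·π^2/7.

Final answer: 198/2401 + 16·π^2/49 - 61·i/343 + 2·i·π^2/7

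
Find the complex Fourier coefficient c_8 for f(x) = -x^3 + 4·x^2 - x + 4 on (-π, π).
Compute the real Fourier coefficients first: a_8 = 1/4, b_8 = 29/128 + π^2/4.
Then c_8 = (a_8 − i·b_8)/2 = 1/8 - i·π^2/8 - 29·i/256.

Final answer: 1/8 - i·π^2/8 - 29·i/256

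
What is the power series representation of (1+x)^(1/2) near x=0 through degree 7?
33·x^7/2048 - 21·x^6/1024 + 7·x^5/256 - 5·x^4/128 + x^3/16 - x^2/8 + x/2 + 1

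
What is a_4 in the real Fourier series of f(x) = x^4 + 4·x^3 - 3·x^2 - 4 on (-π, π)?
a_4 = (1/π) ∫_{-π}^{π} f(x)·cos(4x) dx.
Evaluate the integral (use parity and integration by parts as needed): a_4 = -15/16 + π^2/2.

Final answer: -15/16 + π^2/2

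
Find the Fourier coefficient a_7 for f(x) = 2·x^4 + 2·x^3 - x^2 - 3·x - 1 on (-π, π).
a_7 = (1/π) ∫_{-π}^{π} f(x)·cos(7x) dx.
Evaluate the integral (use parity and integration by parts as needed): a_7 = 292/2401 - 16·π^2/49.

Final answer: 292/2401 - 16·π^2/49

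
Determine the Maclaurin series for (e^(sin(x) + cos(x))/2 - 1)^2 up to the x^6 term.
x^6·(-1 + e/2)^2·(71·e/(720·(-1 + e/2)) + 9·e^(2)/(80·(-1 + e/2)^2)) + x^5·(-1 + e/2)^2·(-5·e^(2)/(48·(-1 + e/2)^2) + e/(10·(-1 + e/2))) + x^4·(-1 + e/2)^2·(-e^(2)/(4·(-1 + e/2)^2) - 5·e/(24·(-1 + e/2))) - e·x^3·(-1 + e/2)/2 + x^2·e^(2)/4 + e·x·(-1 + e/2) + (-1 + e/2)^2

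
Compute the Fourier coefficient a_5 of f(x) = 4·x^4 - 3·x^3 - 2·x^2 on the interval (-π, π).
a_5 = (1/π) ∫_{-π}^{π} f(x)·cos(5x) dx.
Evaluate the integral (use parity and integration by parts as needed): a_5 = 392/625 - 32·π^2/25.

Final answer: 392/625 - 32·π^2/25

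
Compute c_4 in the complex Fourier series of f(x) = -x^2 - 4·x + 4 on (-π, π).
Compute the real Fourier coefficients first: a_4 = -1/4, b_4 = 2.
Then c_4 = (a_4 − i·b_4)/2 = -1/8 - i.

Final answer: -1/8 - i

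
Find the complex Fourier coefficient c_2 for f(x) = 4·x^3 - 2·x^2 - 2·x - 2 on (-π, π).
Compute the real Fourier coefficients first: a_2 = -2, b_2 = 8 - 4·π^2.
Then c_2 = (a_2 − i·b_2)/2 = -1 - 4·i + 2·i·π^2.

Final answer: -1 - 4·i + 2·i·π^2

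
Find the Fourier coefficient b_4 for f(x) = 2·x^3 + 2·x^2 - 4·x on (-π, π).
b_4 = (1/π) ∫_{-π}^{π} f(x)·sin(4x) dx.
Evaluate the integral (use parity and integration by parts as needed): b_4 = 19/8 - π^2.

Final answer: 19/8 - π^2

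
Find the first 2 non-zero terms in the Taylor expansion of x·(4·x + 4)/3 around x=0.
4·x^2/3 + 4·x/3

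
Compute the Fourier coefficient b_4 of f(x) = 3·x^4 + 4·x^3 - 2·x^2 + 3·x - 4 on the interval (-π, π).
b_4 = (1/π) ∫_{-π}^{π} f(x)·sin(4x) dx.
Evaluate the integral (use parity and integration by parts as needed): b_4 = -2·π^2 - 3/4.

Final answer: -2·π^2 - 3/4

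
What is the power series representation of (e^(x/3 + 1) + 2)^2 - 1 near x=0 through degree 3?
x^3·(2 + e)^2·(e/(81·(2 + e)) + e^(2)/(27·(2 + e)^2)) + x^2·(2 + e)^2·(e^(2)/(9·(2 + e)^2) + e/(9·(2 + e))) + 2·e·x·(2 + e)/3 - 1 + (2 + e)^2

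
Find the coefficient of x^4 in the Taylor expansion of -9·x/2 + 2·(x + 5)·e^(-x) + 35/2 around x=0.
Expand to order 4: -9·x/2 + 2·(x + 5)·e^(-x) + 35/2 = x^4/12 - 2·x^3/3 + 3·x^2 - 25·x/2 + 55/2 + O(x^5).
The coefficient of x^4 is 1/12.

Final answer: 1/12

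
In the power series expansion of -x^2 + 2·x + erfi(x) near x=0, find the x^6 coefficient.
Expand to order 6: -x^2 + 2·x + erfi(x) = x^5/(5·√(π)) + 2·x^3/(3·√(π)) - x^2 + x·(2/√(π) + 2) + O(x^7).
The coefficient of x^6 is 0.

Final answer: 0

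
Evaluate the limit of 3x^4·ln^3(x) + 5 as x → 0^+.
The product is a 0·∞ indeterminate form at x → 0⁺.
Rewrite the product as 3·ln^3(x) / x^(-4) and apply L'Hôpital, or use the standard hierarchy x^(-4) ≫ |ln x|^3 as x → 0⁺.
The indeterminate product → 0, so the limit = 5.

Final answer: 5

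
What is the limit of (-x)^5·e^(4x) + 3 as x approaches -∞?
The product is a 0·∞ indeterminate form at x → -∞.
Rewrite the product as (-x)^5 / e^(-4x) (an ∞/∞ form) and apply L'Hôpital, or use the standard hierarchy e^(4|x|) ≫ |(-x)^5| as x → -∞.
The indeterminate product → 0, so the limit = 3.

Final answer: 3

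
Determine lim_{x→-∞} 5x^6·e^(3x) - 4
The product is a 0·∞ indeterminate form at x → -∞.
Rewrite the product as 5x^6 / e^(-3x) (an ∞/∞ form) and apply L'Hôpital, or use the standard hierarchy e^(3|x|) ≫ |x^6| as x → -∞.
The indeterminate product → 0, so the limit = -4.

Final answer: -4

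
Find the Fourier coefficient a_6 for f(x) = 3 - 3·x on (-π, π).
a_6 = (1/π) ∫_{-π}^{π} f(x)·cos(6x) dx.
Evaluate the integral (use parity and integration by parts as needed): a_6 = 0.

Final answer: 0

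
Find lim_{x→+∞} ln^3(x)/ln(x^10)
This is an ∞/∞ indeterminate form as x → +∞.
Write ln(x^10) = 10·ln(x), reducing the quotient to ln^2(x)/10 → ∞.
Limit = ∞.

Final answer: ∞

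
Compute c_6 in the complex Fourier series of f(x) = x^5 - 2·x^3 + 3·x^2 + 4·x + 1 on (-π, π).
Compute the real Fourier coefficients first: a_6 = 1/3, b_6 = -π^4/3 - 239/162 + 23·π^2/27.
Then c_6 = (a_6 − i·b_6)/2 = 1/6 - 23·i·π^2/54 + 239·i/324 + i·π^4/6.

Final answer: 1/6 - 23·i·π^2/54 + 239·i/324 + i·π^4/6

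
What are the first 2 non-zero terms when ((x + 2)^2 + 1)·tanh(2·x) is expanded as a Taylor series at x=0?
8·x^2 + 10·x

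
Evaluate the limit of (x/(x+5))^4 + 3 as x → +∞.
As x → +∞: x/(x+5) = 1/(1 + 5/x) → 1, and the 4th power of a limit-1 base also → 1; with the additive constant, 1 + 3 = 4.
Limit = 4.

Final answer: 4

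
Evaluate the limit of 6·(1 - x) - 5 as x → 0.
Direct substitution at x = 0 gives 1.

Final answer: 1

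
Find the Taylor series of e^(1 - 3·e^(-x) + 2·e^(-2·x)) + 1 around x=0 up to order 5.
-353·x^5/30 + 187·x^4/24 - 29·x^3/6 + 3·x^2 - x + 2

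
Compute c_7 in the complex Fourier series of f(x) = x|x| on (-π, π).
Compute the real Fourier coefficients first: a_7 = 0, b_7 = (-8 + 98·π^2)/(343·π).
Then c_7 = (a_7 − i·b_7)/2 = -i·π/7 + 4·i/(343·π).

Final answer: -i·π/7 + 4·i/(343·π)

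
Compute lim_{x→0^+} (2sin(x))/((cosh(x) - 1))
Both numerator and denominator → 0 as x → 0^+; this is a 0/0 indeterminate form.
Expand each to leading order near x = 0: numerator ~ 2·x, denominator ~ x^2/2.
The limit of the ratio is ∞.

Final answer: ∞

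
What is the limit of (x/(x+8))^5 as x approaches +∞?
As x → +∞: x/(x+8) = 1/(1 + 8/x) → 1, and the 5th power of a limit-1 base also → 1.
Limit = 1.

Final answer: 1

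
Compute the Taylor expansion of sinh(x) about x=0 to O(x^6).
x^5/120 + x^3/6 + x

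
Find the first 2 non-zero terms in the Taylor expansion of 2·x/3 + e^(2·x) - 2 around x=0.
8·x/3 - 1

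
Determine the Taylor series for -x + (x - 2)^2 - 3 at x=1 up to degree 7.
-3 - 3·(x - 1) + (x - 1)^2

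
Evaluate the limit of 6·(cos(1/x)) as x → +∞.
Evaluate the dominant behaviour as x → +∞; each term tends to a finite value or vanishes.
Limit = 6.

Final answer: 6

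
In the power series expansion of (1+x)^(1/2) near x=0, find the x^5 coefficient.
Expand to order 5: (1+x)^(1/2) = 7·x^5/256 - 5·x^4/128 + x^3/16 - x^2/8 + x/2 + 1 + O(x^6).
The coefficient of x^5 is 7/256.

Final answer: 7/256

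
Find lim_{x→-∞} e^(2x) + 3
Evaluate the dominant behaviour as x → -∞; each term tends to a finite value or vanishes.
Limit = 3.

Final answer: 3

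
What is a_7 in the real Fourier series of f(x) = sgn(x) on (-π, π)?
a_7 = (1/π) ∫_{-π}^{π} f(x)·cos(7x) dx.
Evaluate the integral (use parity and integration by parts as needed): a_7 = 0.

Final answer: 0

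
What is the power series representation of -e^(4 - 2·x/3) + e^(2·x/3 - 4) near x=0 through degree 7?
x^7·(8·e^(-4)/688905 + 8·e^(4)/688905) + x^6·(-4·e^(4)/32805 + 4·e^(-4)/32805) + x^5·(4·e^(-4)/3645 + 4·e^(4)/3645) + x^4·(-2·e^(4)/243 + 2·e^(-4)/243) + x^3·(4·e^(-4)/81 + 4·e^(4)/81) + x^2·(-2·e^(4)/9 + 2·e^(-4)/9) + x·(2·e^(-4)/3 + 2·e^(4)/3) - e^(4) + e^(-4)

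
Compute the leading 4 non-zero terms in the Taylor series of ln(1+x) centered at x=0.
-x^4/4 + x^3/3 - x^2/2 + x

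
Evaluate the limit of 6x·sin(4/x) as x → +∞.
As x → +∞: let u = 4/x → 0⁺; then 6·x·sin(4/x) = 6·4·sin(u)/u → 6·4·1 = 24.
Limit = 24.

Final answer: 24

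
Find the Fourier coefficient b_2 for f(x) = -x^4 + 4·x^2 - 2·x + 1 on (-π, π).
b_2 = (1/π) ∫_{-π}^{π} f(x)·sin(2x) dx.
Evaluate the integral (use parity and integration by parts as needed): b_2 = 2.

Final answer: 2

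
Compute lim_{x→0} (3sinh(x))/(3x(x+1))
Both numerator and denominator → 0 as x → 0; this is a 0/0 indeterminate form.
Expand each to leading order near x = 0: numerator ~ 3·x, denominator ~ 3·x.
The limit of the ratio is 1.

Final answer: 1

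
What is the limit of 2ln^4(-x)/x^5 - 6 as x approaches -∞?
The quotient is an ∞/∞ indeterminate form as x → -∞.
Compare growth rates of the dominant terms (exponentials ≫ polynomials ≫ logarithms), or apply L'Hôpital's rule; the quotient → 0.
Adding the constant: 0 - 6 = -6. Limit = -6.

Final answer: -6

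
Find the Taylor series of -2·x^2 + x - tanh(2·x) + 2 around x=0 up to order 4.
8·x^3/3 - 2·x^2 - x + 2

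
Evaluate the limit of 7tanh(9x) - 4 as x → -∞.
Evaluate the dominant behaviour as x → -∞; each term tends to a finite value or vanishes.
Limit = -11.

Final answer: -11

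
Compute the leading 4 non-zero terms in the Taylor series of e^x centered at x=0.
x^3/6 + x^2/2 + x + 1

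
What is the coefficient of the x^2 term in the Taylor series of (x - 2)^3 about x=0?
Expand to order 2: (x - 2)^3 = -6·x^2 + 12·x - 8 + O(x^3).
The coefficient of x^2 is -6.

Final answer: -6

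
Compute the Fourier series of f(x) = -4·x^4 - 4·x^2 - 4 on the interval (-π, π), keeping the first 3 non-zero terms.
(-176 + 32·π^2)·cos(x) + (8 - 8·π^2)·cos(2·x) - 4·π^4/5 - 4·π^2/3 - 4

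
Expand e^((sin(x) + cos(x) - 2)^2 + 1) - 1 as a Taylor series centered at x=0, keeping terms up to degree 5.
-271·x^5·e^(2)/30 + 47·x^4·e^(2)/6 - 6·x^3·e^(2) + 4·x^2·e^(2) - 2·x·e^(2) - 1 + e^(2)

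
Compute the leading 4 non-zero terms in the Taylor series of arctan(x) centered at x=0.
-x^7/7 + x^5/5 - x^3/3 + x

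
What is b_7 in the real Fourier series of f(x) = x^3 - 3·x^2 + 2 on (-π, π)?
b_7 = (1/π) ∫_{-π}^{π} f(x)·sin(7x) dx.
Evaluate the integral (use parity and integration by parts as needed): b_7 = -12/343 + 2·π^2/7.

Final answer: -12/343 + 2·π^2/7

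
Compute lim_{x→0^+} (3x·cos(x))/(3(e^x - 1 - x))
Both numerator and denominator → 0 as x → 0^+; this is a 0/0 indeterminate form.
Expand each to leading order near x = 0: numerator ~ 3·x, denominator ~ 3·x^2/2.
The limit of the ratio is ∞.

Final answer: ∞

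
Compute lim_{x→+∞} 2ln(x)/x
This is an ∞/∞ indeterminate form as x → +∞.
The polynomial denominator x dominates the logarithmic numerator (any positive power of x ≫ ln(x) as x → ∞), so the quotient → 0.
Limit = 0.

Final answer: 0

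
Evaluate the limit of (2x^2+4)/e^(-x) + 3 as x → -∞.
The quotient is an ∞/∞ indeterminate form as x → -∞.
Compare growth rates of the dominant terms (exponentials ≫ polynomials ≫ logarithms), or apply L'Hôpital's rule; the quotient → 0.
Adding the constant: 0 + 3 = 3. Limit = 3.

Final answer: 3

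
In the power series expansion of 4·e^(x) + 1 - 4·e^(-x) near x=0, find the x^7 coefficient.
Expand to order 7: 4·e^(x) + 1 - 4·e^(-x) = x^7/630 + x^5/15 + 4·x^3/3 + 8·x + 1 + O(x^8).
The coefficient of x^7 is 1/630.

Final answer: 1/630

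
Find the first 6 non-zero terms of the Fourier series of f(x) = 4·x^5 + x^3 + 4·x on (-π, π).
(-158·π^2 + 8·π^4 + 956)·sin(x) + (-4·π^4 - 65/2 + 19·π^2)·sin(2·x) + (-142·π^2/27 + 500/81 + 8·π^4/3)·sin(3·x) + (-2·π^4 - 11/4 + 2·π^2)·sin(4·x) + (-22·π^2/25 + 1132/625 + 8·π^4/5)·sin(5·x) + (-4·π^4/3 - 227/162 + 11·π^2/27)·sin(6·x)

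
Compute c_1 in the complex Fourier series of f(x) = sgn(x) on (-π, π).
Compute the real Fourier coefficients first: a_1 = 0, b_1 = 4/π.
Then c_1 = (a_1 − i·b_1)/2 = -2·i/π.

Final answer: -2·i/π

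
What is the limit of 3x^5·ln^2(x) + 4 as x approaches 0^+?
The product is a 0·∞ indeterminate form at x → 0⁺.
Rewrite the product as 3·ln^2(x) / x^(-5) and apply L'Hôpital, or use the standard hierarchy x^(-5) ≫ |ln x|^2 as x → 0⁺.
The indeterminate product → 0, so the limit = 4.

Final answer: 4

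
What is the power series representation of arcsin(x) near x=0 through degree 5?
3·x^5/40 + x^3/6 + x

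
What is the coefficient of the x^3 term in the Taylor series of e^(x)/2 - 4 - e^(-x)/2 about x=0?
Expand to order 3: e^(x)/2 - 4 - e^(-x)/2 = x^3/6 + x - 4 + O(x^4).
The coefficient of x^3 is 1/6.

Final answer: 1/6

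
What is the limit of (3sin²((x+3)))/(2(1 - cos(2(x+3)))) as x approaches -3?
Both numerator and denominator → 0 as x → -3; this is a 0/0 indeterminate form.
Expand each to leading order near x = -3: numerator ~ 3·(x + 3)^2, denominator ~ 4·(x + 3)^2.
The limit of the ratio is 3/4.

Final answer: 3/4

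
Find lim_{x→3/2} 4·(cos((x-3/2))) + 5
Direct substitution at x = 3/2 gives 9.

Final answer: 9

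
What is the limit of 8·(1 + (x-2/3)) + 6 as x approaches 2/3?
Direct substitution at x = 2/3 gives 14.

Final answer: 14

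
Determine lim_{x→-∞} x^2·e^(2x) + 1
The product is a 0·∞ indeterminate form at x → -∞.
Rewrite the product as x^2 / e^(-2x) (an ∞/∞ form) and apply L'Hôpital, or use the standard hierarchy e^(2|x|) ≫ |x^2| as x → -∞.
The indeterminate product → 0, so the limit = 1.

Final answer: 1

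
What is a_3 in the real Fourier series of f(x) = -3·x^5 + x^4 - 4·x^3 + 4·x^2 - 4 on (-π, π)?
a_3 = (1/π) ∫_{-π}^{π} f(x)·cos(3x) dx.
Evaluate the integral (use parity and integration by parts as needed): a_3 = -8·π^2/9 - 32/27.

Final answer: -8·π^2/9 - 32/27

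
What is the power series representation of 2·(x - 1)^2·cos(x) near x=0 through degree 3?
2·x^3 + x^2 - 4·x + 2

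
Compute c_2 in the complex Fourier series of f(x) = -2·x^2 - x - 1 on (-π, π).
Compute the real Fourier coefficients first: a_2 = -2, b_2 = 1.
Then c_2 = (a_2 − i·b_2)/2 = -1 - i/2.

Final answer: -1 - i/2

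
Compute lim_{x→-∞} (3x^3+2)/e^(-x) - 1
The quotient is an ∞/∞ indeterminate form as x → -∞.
Compare growth rates of the dominant terms (exponentials ≫ polynomials ≫ logarithms), or apply L'Hôpital's rule; the quotient → 0.
Adding the constant: 0 - 1 = -1. Limit = -1.

Final answer: -1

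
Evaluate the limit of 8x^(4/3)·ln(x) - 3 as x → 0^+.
The product is a 0·∞ indeterminate form at x → 0⁺.
Rewrite the product as 8·ln(x) / x^(-4/3) and apply L'Hôpital, or use the standard hierarchy x^(-4/3) ≫ |ln x| as x → 0⁺.
The indeterminate product → 0, so the limit = -3.

Final answer: -3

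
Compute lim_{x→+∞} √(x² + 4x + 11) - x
As x → +∞: multiply by the conjugate to get (4x+11)/(√(x²+4x+11)+x); the denominator ~ 2x, so the limit is 4/2 = 2.
Limit = 2.

Final answer: 2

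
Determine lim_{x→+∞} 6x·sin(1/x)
As x → +∞: let u = 1/x → 0⁺; then 6·x·sin(1/x) = 6·1·sin(u)/u → 6·1·1 = 6.
Limit = 6.

Final answer: 6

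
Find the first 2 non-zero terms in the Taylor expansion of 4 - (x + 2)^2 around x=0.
-x^2 - 4·x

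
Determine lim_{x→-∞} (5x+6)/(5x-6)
Evaluate the dominant behaviour as x → -∞; each term tends to a finite value or vanishes.
Limit = 1.

Final answer: 1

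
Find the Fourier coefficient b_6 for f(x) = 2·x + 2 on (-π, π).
b_6 = (1/π) ∫_{-π}^{π} f(x)·sin(6x) dx.
Evaluate the integral (use parity and integration by parts as needed): b_6 = -2/3.

Final answer: -2/3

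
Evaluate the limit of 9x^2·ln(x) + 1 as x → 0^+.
The product is a 0·∞ indeterminate form at x → 0⁺.
Rewrite the product as 9·ln(x) / x^(-2) and apply L'Hôpital, or use the standard hierarchy x^(-2) ≫ |ln x| as x → 0⁺.
The indeterminate product → 0, so the limit = 1.

Final answer: 1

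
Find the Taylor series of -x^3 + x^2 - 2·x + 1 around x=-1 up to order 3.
5 - 7·(x + 1) + 4·(x + 1)^2 - (x + 1)^3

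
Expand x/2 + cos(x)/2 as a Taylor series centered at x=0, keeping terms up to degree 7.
-x^6/1440 + x^4/48 - x^2/4 + x/2 + 1/2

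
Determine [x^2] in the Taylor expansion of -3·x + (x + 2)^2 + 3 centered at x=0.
Expand to order 2: -3·x + (x + 2)^2 + 3 = x^2 + x + 7 + O(x^3).
The coefficient of x^2 is 1.

Final answer: 1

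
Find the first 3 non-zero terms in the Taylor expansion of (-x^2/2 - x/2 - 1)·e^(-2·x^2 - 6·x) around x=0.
-27·x^2/2 + 11·x/2 - 1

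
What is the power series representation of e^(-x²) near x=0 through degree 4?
x^4/2 - x^2 + 1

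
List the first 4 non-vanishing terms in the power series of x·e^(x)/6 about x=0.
x^4/36 + x^3/12 + x^2/6 + x/6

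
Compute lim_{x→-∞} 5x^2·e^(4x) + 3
The product is a 0·∞ indeterminate form at x → -∞.
Rewrite the product as 5x^2 / e^(-4x) (an ∞/∞ form) and apply L'Hôpital, or use the standard hierarchy e^(4|x|) ≫ |x^2| as x → -∞.
The indeterminate product → 0, so the limit = 3.

Final answer: 3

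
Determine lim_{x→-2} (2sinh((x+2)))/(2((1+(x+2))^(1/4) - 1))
Both numerator and denominator → 0 as x → -2; this is a 0/0 indeterminate form.
Expand each to leading order near x = -2: numerator ~ 2·(x + 2), denominator ~ (x + 2)/2.
The limit of the ratio is 4.

Final answer: 4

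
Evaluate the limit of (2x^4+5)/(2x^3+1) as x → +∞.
This is an ∞/∞ indeterminate form as x → +∞.
Divide numerator and denominator by x^4 and let the lower-order terms vanish; the numerator's degree 4 exceeds the denominator's degree 3, so the quotient diverges.
Limit = ∞.

Final answer: ∞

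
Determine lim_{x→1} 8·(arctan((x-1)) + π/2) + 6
Direct substitution at x = 1 gives 6 + 4·π.

Final answer: 6 + 4·π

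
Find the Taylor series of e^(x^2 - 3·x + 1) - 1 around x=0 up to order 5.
-321·e·x^5/40 + 67·e·x^4/8 - 15·e·x^3/2 + 11·e·x^2/2 - 3·e·x - 1 + e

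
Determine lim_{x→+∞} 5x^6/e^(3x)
This is an ∞/∞ indeterminate form as x → +∞.
The exponential denominator e^(3x) dominates the polynomial numerator (e^x ≫ x^6 as x → ∞), so the quotient → 0.
Limit = 0.

Final answer: 0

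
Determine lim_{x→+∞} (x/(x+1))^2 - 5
As x → +∞: x/(x+1) = 1/(1 + 1/x) → 1, and the 2nd power of a limit-1 base also → 1; with the additive constant, 1 - 5 = -4.
Limit = -4.

Final answer: -4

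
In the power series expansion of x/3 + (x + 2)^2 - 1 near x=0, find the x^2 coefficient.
Expand to order 2: x/3 + (x + 2)^2 - 1 = x^2 + 13·x/3 + 3 + O(x^3).
The coefficient of x^2 is 1.

Final answer: 1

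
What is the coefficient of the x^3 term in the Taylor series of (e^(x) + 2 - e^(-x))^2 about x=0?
Expand to order 3: (e^(x) + 2 - e^(-x))^2 = 4·x^3/3 + 4·x^2 + 8·x + 4 + O(x^4).
The coefficient of x^3 is 4/3.

Final answer: 4/3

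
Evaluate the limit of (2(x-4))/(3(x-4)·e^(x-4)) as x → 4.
Both numerator and denominator → 0 as x → 4; this is a 0/0 indeterminate form.
Expand each to leading order near x = 4: numerator ~ 2·(x - 4), denominator ~ 3·(x - 4).
The limit of the ratio is 2/3.

Final answer: 2/3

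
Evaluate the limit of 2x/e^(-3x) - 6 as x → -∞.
The quotient is an ∞/∞ indeterminate form as x → -∞.
Compare growth rates of the dominant terms (exponentials ≫ polynomials ≫ logarithms), or apply L'Hôpital's rule; the quotient → 0.
Adding the constant: 0 - 6 = -6. Limit = -6.

Final answer: -6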